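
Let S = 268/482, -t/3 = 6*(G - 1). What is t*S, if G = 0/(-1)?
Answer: 2412/241 ≈ 10.008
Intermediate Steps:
G = 0 (G = 0*(-1) = 0)
t = 18 (t = -18*(0 - 1) = -18*(-1) = -3*(-6) = 18)
S = 134/241 (S = 268*(1/482) = 134/241 ≈ 0.55602)
t*S = 18*(134/241) = 2412/241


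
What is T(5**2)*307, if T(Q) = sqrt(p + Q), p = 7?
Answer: 1228*sqrt(2) ≈ 1736.7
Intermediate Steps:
T(Q) = sqrt(7 + Q)
T(5**2)*307 = sqrt(7 + 5**2)*307 = sqrt(7 + 25)*307 = sqrt(32)*307 = (4*sqrt(2))*307 = 1228*sqrt(2)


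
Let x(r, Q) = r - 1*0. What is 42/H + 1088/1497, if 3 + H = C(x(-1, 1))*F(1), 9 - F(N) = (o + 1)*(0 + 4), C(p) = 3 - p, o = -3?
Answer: 133594/97305 ≈ 1.3729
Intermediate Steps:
x(r, Q) = r (x(r, Q) = r + 0 = r)
F(N) = 17 (F(N) = 9 - (-3 + 1)*(0 + 4) = 9 - (-2)*4 = 9 - 1*(-8) = 9 + 8 = 17)
H = 65 (H = -3 + (3 - 1*(-1))*17 = -3 + (3 + 1)*17 = -3 + 4*17 = -3 + 68 = 65)
42/H + 1088/1497 = 42/65 + 1088/1497 = 133594/97305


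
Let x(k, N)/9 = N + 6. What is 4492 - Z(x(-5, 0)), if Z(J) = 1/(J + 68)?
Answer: 548023/122 ≈ 4492.0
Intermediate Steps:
x(k, N) = 54 + 9*N (x(k, N) = 9*(N + 6) = 9*(6 + N) = 54 + 9*N)
Z(J) = 1/(68 + J)
4492 - Z(x(-5, 0)) = 4492 - 1/(68 + (54 + 9*0)) = 4492 - 1/(68 + (54 + 0)) = 4492 - 1/(68 + 54) = 4492 - 1/122 = 548023/122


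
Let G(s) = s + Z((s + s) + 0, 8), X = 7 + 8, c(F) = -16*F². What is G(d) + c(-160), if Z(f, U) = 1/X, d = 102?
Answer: -6142469/15 ≈ -4.0950e+5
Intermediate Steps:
X = 15
Z(f, U) = 1/15
G(s) = 1/15 + s (G(s) = s + 1/15 = 1/15 + s)
G(d) + c(-160) = (1/15 + 102) - 16*(-160)² = 1531/15 - 16*25600 = 1531/15 - 409600 = -6142469/15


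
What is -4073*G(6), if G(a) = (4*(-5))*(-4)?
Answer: -325840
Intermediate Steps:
G(a) = 80 (G(a) = -20*(-4) = 80)
-4073*G(6) = -4073*80 = -325840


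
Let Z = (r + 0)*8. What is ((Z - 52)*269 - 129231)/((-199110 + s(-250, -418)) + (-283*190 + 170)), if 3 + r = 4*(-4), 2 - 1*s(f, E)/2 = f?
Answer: 184107/252206 ≈ 0.72999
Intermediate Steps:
s(f, E) = 4 - 2*f
r = -19 (r = -3 + 4*(-4) = -3 - 16 = -19)
Z = -152 (Z = (-19 + 0)*8 = -19*8 = -152)
((Z - 52)*269 - 129231)/((-199110 + s(-250, -418)) + (-283*190 + 170)) = ((-152 - 52)*269 - 129231)/((-199110 + (4 - 2*(-250))) + (-283*190 + 170)) = (-204*269 - 129231)/((-199110 + (4 + 500)) + (-53770 + 170)) = (-54876 - 129231)/((-199110 + 504) - 53600) = -184107/(-198606 - 53600) = -184107/(-252206) = -184107*(-1/252206) = 184107/252206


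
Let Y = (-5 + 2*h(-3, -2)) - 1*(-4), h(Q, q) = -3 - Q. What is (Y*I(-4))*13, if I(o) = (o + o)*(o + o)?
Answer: -832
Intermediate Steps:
I(o) = 4*o² (I(o) = (2*o)*(2*o) = 4*o²)
Y = -1 (Y = (-5 + 2*(-3 - 1*(-3))) - 1*(-4) = (-5 + 2*(-3 + 3)) + 4 = (-5 + 2*0) + 4 = (-5 + 0) + 4 = -5 + 4 = -1)
(Y*I(-4))*13 = -4*(-4)²*13 = -4*16*13 = -1*64*13 = -64*13 = -832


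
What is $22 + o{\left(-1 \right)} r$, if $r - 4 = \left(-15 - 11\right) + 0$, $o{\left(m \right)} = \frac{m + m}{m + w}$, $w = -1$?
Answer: $0$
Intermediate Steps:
$o{\left(m \right)} = \frac{2 m}{-1 + m}$ ($o{\left(m \right)} = \frac{m + m}{m - 1} = \frac{2 m}{-1 + m}$)
$r = -22$ ($r = 4 + \left(\left(-15 - 11\right) + 0\right) = 4 + \left(-26 + 0\right) = 4 - 26 = -22$)
$22 + o{\left(-1 \right)} r = 22 + 2 \left(-1\right) \frac{1}{-1 - 1} \left(-22\right) = 22 + 2 \left(-1\right) \frac{1}{-2} \left(-22\right) = 22 + 2 \left(-1\right) \left(- \frac{1}{2}\right) \left(-22\right) = 22 + 1 \left(-22\right) = 22 - 22 = 0$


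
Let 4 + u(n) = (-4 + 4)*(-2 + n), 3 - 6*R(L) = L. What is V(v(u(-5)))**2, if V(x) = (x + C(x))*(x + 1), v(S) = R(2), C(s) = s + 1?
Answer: 196/81 ≈ 2.4198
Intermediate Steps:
C(s) = 1 + s
R(L) = 1/2 - L/6
u(n) = -4 (u(n) = -4 + (-4 + 4)*(-2 + n) = -4 + 0*(-2 + n) = -4 + 0 = -4)
v(S) = 1/6 (v(S) = 1/2 - 1/6*2 = 1/2 - 1/3 = 1/6)
V(x) = (1 + x)*(1 + 2*x) (V(x) = (x + (1 + x))*(x + 1) = (1 + 2*x)*(1 + x) = (1 + x)*(1 + 2*x))
V(v(u(-5)))**2 = (1 + 2*(1/6)**2 + 3*(1/6))**2 = (1 + 2*(1/36) + 1/2)**2 = (1 + 1/18 + 1/2)**2 = (14/9)**2 = 196/81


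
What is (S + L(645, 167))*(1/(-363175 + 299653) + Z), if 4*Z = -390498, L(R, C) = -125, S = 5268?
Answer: -15946651924535/31761 ≈ -5.0208e+8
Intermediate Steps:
Z = -195249/2 (Z = (¼)*(-390498) = -195249/2 ≈ -97625.)
(S + L(645, 167))*(1/(-363175 + 299653) + Z) = (5268 - 125)*(1/(-363175 + 299653) - 195249/2) = 5143*(1/(-63522) - 195249/2) = 5143*(-1/63522 - 195249/2) = 5143*(-3100651745/31761) = -15946651924535/31761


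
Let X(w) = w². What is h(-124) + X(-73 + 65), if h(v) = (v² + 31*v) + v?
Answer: 11472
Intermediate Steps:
h(v) = v² + 32*v
h(-124) + X(-73 + 65) = -124*(32 - 124) + (-73 + 65)² = -124*(-92) + (-8)² = 11408 + 64 = 11472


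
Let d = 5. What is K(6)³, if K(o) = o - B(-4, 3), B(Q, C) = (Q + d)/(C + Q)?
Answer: 343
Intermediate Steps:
B(Q, C) = (5 + Q)/(C + Q) (B(Q, C) = (Q + 5)/(C + Q) = (5 + Q)/(C + Q))
K(o) = 1 + o (K(o) = o - (5 - 4)/(3 - 4) = o - 1/(-1) = o - (-1) = o - 1*(-1) = o + 1 = 1 + o)
K(6)³ = (1 + 6)³ = 7³ = 343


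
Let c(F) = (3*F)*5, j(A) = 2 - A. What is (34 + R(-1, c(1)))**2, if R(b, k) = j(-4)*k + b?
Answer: 15129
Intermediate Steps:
c(F) = 15*F
R(b, k) = b + 6*k (R(b, k) = (2 - 1*(-4))*k + b = (2 + 4)*k + b = 6*k + b = b + 6*k)
(34 + R(-1, c(1)))**2 = (34 + (-1 + 6*(15*1)))**2 = (34 + (-1 + 6*15))**2 = (34 + (-1 + 90))**2 = (34 + 89)**2 = 123**2 = 15129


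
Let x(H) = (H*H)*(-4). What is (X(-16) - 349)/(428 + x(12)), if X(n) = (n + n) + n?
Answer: 397/148 ≈ 2.6824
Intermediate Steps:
x(H) = -4*H² (x(H) = H²*(-4) = -4*H²)
X(n) = 3*n (X(n) = 2*n + n = 3*n)
(X(-16) - 349)/(428 + x(12)) = (3*(-16) - 349)/(428 - 4*12²) = (-48 - 349)/(428 - 4*144) = -397/(428 - 576) = -397/(-148) = -397*(-1/148) = 397/148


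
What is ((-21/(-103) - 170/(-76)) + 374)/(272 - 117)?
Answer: 1473389/606670 ≈ 2.4286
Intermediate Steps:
((-21/(-103) - 170/(-76)) + 374)/(272 - 117) = ((-21*(-1/103) - 170*(-1/76)) + 374)/155 = ((21/103 + 85/38) + 374)*(1/155) = (9553/3914 + 374)*(1/155) = (1473389/3914)*(1/155) = 1473389/606670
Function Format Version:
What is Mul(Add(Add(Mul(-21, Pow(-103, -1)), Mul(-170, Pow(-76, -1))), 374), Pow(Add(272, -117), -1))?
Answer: Rational(1473389, 606670) ≈ 2.4286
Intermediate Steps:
Mul(Add(Add(Mul(-21, Pow(-103, -1)), Mul(-170, Pow(-76, -1))), 374), Pow(Add(272, -117), -1)) = Mul(Add(Add(Mul(-21, Rational(-1, 103)), Mul(-170, Rational(-1, 76))), 374), Pow(155, -1)) = Mul(Add(Add(Rational(21, 103), Rational(85, 38)), 374), Rational(1, 155)) = Mul(Add(Rational(9553, 3914), 374), Rational(1, 155)) = Mul(Rational(1473389, 3914), Rational(1, 155)) = Rational(1473389, 606670)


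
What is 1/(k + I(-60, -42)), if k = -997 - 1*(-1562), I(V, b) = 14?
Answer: 1/579 ≈ 0.0017271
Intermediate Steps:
k = 565 (k = -997 + 1562 = 565)
1/(k + I(-60, -42)) = 1/(565 + 14) = 1/579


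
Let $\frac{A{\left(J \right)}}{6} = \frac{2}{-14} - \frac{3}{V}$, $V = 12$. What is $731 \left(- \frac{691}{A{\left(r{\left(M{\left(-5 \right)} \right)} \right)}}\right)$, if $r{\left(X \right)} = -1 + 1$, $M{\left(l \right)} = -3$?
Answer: $\frac{7071694}{33} \approx 2.1429 \cdot 10^{5}$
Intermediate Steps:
$r{\left(X \right)} = 0$
$A{\left(J \right)} = - \frac{33}{14}$ ($A{\left(J \right)} = 6 \left(\frac{2}{-14} - \frac{3}{12}\right) = 6 \left(2 \left(- \frac{1}{14}\right) - \frac{1}{4}\right) = 6 \left(- \frac{1}{7} - \frac{1}{4}\right) = 6 \left(- \frac{11}{28}\right) = - \frac{33}{14}$)
$731 \left(- \frac{691}{A{\left(r{\left(M{\left(-5 \right)} \right)} \right)}}\right) = 731 \left(- \frac{691}{- \frac{33}{14}}\right) = 731 \left(\left(-691\right) \left(- \frac{14}{33}\right)\right) = 731 \cdot \frac{9674}{33} = \frac{7071694}{33}$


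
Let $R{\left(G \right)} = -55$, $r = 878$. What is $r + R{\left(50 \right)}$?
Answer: $823$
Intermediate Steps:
$r + R{\left(50 \right)} = 878 - 55 = 823$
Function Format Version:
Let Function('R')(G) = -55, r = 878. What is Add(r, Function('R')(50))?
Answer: 823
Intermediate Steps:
Add(r, Function('R')(50)) = Add(878, -55) = 823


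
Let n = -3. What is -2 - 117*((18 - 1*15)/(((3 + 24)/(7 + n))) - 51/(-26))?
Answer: -567/2 ≈ -283.50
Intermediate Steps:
-2 - 117*((18 - 1*15)/(((3 + 24)/(7 + n))) - 51/(-26)) = -2 - 117*((18 - 1*15)/(((3 + 24)/(7 - 3))) - 51/(-26)) = -2 - 117*((18 - 15)/((27/4)) - 51*(-1/26)) = -2 - 117*(3/((27*(¼))) + 51/26) = -2 - 117*(3/(27/4) + 51/26) = -2 - 117*(3*(4/27) + 51/26) = -2 - 117*(4/9 + 51/26) = -2 - 117*563/234 = -2 - 563/2 = -567/2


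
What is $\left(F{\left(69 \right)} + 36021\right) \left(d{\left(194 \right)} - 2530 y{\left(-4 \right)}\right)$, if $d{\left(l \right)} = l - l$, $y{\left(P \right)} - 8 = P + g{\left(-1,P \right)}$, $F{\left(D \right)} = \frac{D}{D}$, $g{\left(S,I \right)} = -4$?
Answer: $0$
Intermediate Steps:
$F{\left(D \right)} = 1$
$y{\left(P \right)} = 4 + P$ ($y{\left(P \right)} = 8 + \left(P - 4\right) = 8 + \left(-4 + P\right) = 4 + P$)
$d{\left(l \right)} = 0$
$\left(F{\left(69 \right)} + 36021\right) \left(d{\left(194 \right)} - 2530 y{\left(-4 \right)}\right) = \left(1 + 36021\right) \left(0 - 2530 \left(4 - 4\right)\right) = 36022 \left(0 - 0\right) = 36022 \left(0 + 0\right) = 36022 \cdot 0 = 0$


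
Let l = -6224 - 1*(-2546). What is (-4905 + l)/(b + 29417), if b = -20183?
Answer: -2861/3078 ≈ -0.92950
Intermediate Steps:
l = -3678 (l = -6224 + 2546 = -3678)
(-4905 + l)/(b + 29417) = (-4905 - 3678)/(-20183 + 29417) = -8583/9234 = -8583*1/9234 = -2861/3078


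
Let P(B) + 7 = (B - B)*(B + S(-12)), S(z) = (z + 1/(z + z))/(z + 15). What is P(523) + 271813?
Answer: 271806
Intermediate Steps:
S(z) = (z + 1/(2*z))/(15 + z)
P(B) = -7 (P(B) = -7 + (B - B)*(B + (½ + (-12)²)/((-12)*(15 - 12))) = -7 + 0*(B - 1/12*(½ + 144)/3) = -7 + 0*(B - 1/12*⅓*289/2) = -7 + 0*(B - 289/72) = -7 + 0*(-289/72 + B) = -7 + 0 = -7)
P(523) + 271813 = -7 + 271813 = 271806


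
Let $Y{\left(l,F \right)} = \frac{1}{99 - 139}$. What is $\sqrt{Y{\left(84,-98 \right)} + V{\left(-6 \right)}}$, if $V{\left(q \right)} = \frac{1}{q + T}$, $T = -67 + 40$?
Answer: $\frac{i \sqrt{24090}}{660} \approx 0.23517 i$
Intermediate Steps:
$Y{\left(l,F \right)} = - \frac{1}{40}$ ($Y{\left(l,F \right)} = \frac{1}{-40} = - \frac{1}{40}$)
$T = -27$
$V{\left(q \right)} = \frac{1}{-27 + q}$ ($V{\left(q \right)} = \frac{1}{q - 27} = \frac{1}{-27 + q}$)
$\sqrt{Y{\left(84,-98 \right)} + V{\left(-6 \right)}} = \sqrt{- \frac{1}{40} + \frac{1}{-27 - 6}} = \sqrt{- \frac{1}{40} + \frac{1}{-33}} = \sqrt{- \frac{1}{40} - \frac{1}{33}} = \sqrt{- \frac{73}{1320}} = \frac{i \sqrt{24090}}{660}$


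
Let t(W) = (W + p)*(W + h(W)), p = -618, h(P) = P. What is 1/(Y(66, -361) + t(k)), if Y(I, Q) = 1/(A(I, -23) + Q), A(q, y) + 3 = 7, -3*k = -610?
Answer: -1071/180603923 ≈ -5.9301e-6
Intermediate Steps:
k = 610/3 (k = -⅓*(-610) = 610/3 ≈ 203.33)
A(q, y) = 4 (A(q, y) = -3 + 7 = 4)
t(W) = 2*W*(-618 + W) (t(W) = (W - 618)*(W + W) = (-618 + W)*(2*W) = 2*W*(-618 + W))
Y(I, Q) = 1/(4 + Q)
1/(Y(66, -361) + t(k)) = 1/(1/(4 - 361) + 2*(610/3)*(-618 + 610/3)) = 1/(1/(-357) + 2*(610/3)*(-1244/3)) = 1/(-1/357 - 1517680/9) = 1/(-180603923/1071) = -1071/180603923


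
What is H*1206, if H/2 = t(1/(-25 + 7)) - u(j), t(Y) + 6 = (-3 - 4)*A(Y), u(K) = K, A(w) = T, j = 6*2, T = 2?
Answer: -77184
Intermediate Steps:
j = 12
A(w) = 2
t(Y) = -20 (t(Y) = -6 + (-3 - 4)*2 = -6 - 7*2 = -6 - 14 = -20)
H = -64 (H = 2*(-20 - 1*12) = 2*(-20 - 12) = 2*(-32) = -64)
H*1206 = -64*1206 = -77184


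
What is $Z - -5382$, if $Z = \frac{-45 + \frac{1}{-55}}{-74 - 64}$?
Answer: $\frac{20425928}{3795} \approx 5382.3$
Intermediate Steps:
$Z = \frac{1238}{3795}$ ($Z = \frac{-45 - \frac{1}{55}}{-138} = \left(- \frac{2476}{55}\right) \left(- \frac{1}{138}\right) = \frac{1238}{3795} \approx 0.32622$)
$Z - -5382 = \frac{1238}{3795} - -5382 = \frac{1238}{3795} + 5382 = \frac{20425928}{3795}$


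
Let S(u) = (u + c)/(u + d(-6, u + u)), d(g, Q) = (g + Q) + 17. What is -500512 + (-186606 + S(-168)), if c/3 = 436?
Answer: -338750314/493 ≈ -6.8712e+5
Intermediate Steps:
c = 1308 (c = 3*436 = 1308)
d(g, Q) = 17 + Q + g (d(g, Q) = (Q + g) + 17 = 17 + Q + g)
S(u) = (1308 + u)/(11 + 3*u) (S(u) = (u + 1308)/(u + (17 + (u + u) - 6)) = (1308 + u)/(u + (17 + 2*u - 6)) = (1308 + u)/(u + (11 + 2*u)) = (1308 + u)/(11 + 3*u))
-500512 + (-186606 + S(-168)) = -500512 + (-186606 + (1308 - 168)/(11 + 3*(-168))) = -500512 + (-186606 + 1140/(11 - 504)) = -500512 + (-186606 + 1140/(-493)) = -500512 + (-186606 - 1/493*1140) = -500512 + (-186606 - 1140/493) = -500512 - 91997898/493 = -338750314/493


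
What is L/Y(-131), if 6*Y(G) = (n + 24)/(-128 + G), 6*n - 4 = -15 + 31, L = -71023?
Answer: 165554613/41 ≈ 4.0379e+6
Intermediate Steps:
n = 10/3 (n = ⅔ + (-15 + 31)/6 = ⅔ + (⅙)*16 = ⅔ + 8/3 = 10/3 ≈ 3.3333)
Y(G) = 41/(9*(-128 + G)) (Y(G) = ((10/3 + 24)/(-128 + G))/6 = (82/(3*(-128 + G)))/6 = 41/(9*(-128 + G)))
L/Y(-131) = -71023/(41/(9*(-128 - 131))) = -71023/((41/9)/(-259)) = -71023/((41/9)*(-1/259)) = -71023/(-41/2331) = -71023*(-2331/41) = 165554613/41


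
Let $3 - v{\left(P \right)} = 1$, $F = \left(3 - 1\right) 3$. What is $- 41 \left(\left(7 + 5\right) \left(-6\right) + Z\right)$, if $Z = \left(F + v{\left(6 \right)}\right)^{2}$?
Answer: $328$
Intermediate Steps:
$F = 6$ ($F = 2 \cdot 3 = 6$)
$v{\left(P \right)} = 2$ ($v{\left(P \right)} = 3 - 1 = 2$)
$Z = 64$ ($Z = \left(6 + 2\right)^{2} = 8^{2} = 64$)
$- 41 \left(\left(7 + 5\right) \left(-6\right) + Z\right) = - 41 \left(\left(7 + 5\right) \left(-6\right) + 64\right) = - 41 \left(12 \left(-6\right) + 64\right) = - 41 \left(-72 + 64\right) = \left(-41\right) \left(-8\right) = 328$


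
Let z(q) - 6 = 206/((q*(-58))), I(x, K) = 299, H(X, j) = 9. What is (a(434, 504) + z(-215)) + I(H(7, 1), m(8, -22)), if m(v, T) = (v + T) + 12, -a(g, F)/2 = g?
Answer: -3510202/6235 ≈ -562.98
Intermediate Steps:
a(g, F) = -2*g
m(v, T) = 12 + T + v (m(v, T) = (T + v) + 12 = 12 + T + v)
z(q) = 6 - 103/(29*q) (z(q) = 6 + 206/((q*(-58))) = 6 + 206/((-58*q)) = 6 + 206*(-1/(58*q)) = 6 - 103/(29*q))
(a(434, 504) + z(-215)) + I(H(7, 1), m(8, -22)) = (-2*434 + (6 - 103/29/(-215))) + 299 = (-868 + (6 - 103/29*(-1/215))) + 299 = (-868 + (6 + 103/6235)) + 299 = (-868 + 37513/6235) + 299 = -5374467/6235 + 299 = -3510202/6235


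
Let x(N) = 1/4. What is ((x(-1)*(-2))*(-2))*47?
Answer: 47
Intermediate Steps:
x(N) = ¼ (x(N) = 1*(¼) = ¼)
((x(-1)*(-2))*(-2))*47 = (((¼)*(-2))*(-2))*47 = -½*(-2)*47 = 1*47 = 47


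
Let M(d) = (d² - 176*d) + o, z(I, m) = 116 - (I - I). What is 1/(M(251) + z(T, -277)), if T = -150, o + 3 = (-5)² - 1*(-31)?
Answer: 1/18994 ≈ 5.2648e-5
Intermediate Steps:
o = 53 (o = -3 + ((-5)² - 1*(-31)) = -3 + (25 + 31) = -3 + 56 = 53)
z(I, m) = 116 (z(I, m) = 116 - 1*0 = 116 + 0 = 116)
M(d) = 53 + d² - 176*d (M(d) = (d² - 176*d) + 53 = 53 + d² - 176*d)
1/(M(251) + z(T, -277)) = 1/((53 + 251² - 176*251) + 116) = 1/((53 + 63001 - 44176) + 116) = 1/(18878 + 116) = 1/18994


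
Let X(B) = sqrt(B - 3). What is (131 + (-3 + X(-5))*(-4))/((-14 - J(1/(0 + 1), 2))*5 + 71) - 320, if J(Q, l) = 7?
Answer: -11023/34 + 4*I*sqrt(2)/17 ≈ -324.21 + 0.33276*I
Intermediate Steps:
X(B) = sqrt(-3 + B)
(131 + (-3 + X(-5))*(-4))/((-14 - J(1/(0 + 1), 2))*5 + 71) - 320 = (131 + (-3 + sqrt(-3 - 5))*(-4))/((-14 - 1*7)*5 + 71) - 320 = (131 + (-3 + sqrt(-8))*(-4))/((-14 - 7)*5 + 71) - 320 = (131 + (-3 + 2*I*sqrt(2))*(-4))/(-21*5 + 71) - 320 = (131 + (12 - 8*I*sqrt(2)))/(-105 + 71) - 320 = (143 - 8*I*sqrt(2))/(-34) - 320 = (143 - 8*I*sqrt(2))*(-1/34) - 320 = (-143/34 + 4*I*sqrt(2)/17) - 320 = -11023/34 + 4*I*sqrt(2)/17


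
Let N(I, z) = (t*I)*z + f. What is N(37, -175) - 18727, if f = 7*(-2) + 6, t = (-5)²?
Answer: -180610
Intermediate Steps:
t = 25
f = -8 (f = -14 + 6 = -8)
N(I, z) = -8 + 25*I*z (N(I, z) = (25*I)*z - 8 = 25*I*z - 8 = -8 + 25*I*z)
N(37, -175) - 18727 = (-8 + 25*37*(-175)) - 18727 = (-8 - 161875) - 18727 = -161883 - 18727 = -180610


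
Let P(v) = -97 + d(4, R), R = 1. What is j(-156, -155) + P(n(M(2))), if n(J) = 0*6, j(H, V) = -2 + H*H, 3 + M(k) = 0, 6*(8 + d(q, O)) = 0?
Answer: 24229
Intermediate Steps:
d(q, O) = -8 (d(q, O) = -8 + (⅙)*0 = -8 + 0 = -8)
M(k) = -3 (M(k) = -3 + 0 = -3)
j(H, V) = -2 + H²
n(J) = 0
P(v) = -105 (P(v) = -97 - 8 = -105)
j(-156, -155) + P(n(M(2))) = (-2 + (-156)²) - 105 = (-2 + 24336) - 105 = 24334 - 105 = 24229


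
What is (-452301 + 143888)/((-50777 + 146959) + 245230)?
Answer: -308413/341412 ≈ -0.90335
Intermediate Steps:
(-452301 + 143888)/((-50777 + 146959) + 245230) = -308413/(96182 + 245230) = -308413/341412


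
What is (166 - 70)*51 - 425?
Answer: 4471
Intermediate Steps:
(166 - 70)*51 - 425 = 96*51 - 425 = 4896 - 425 = 4471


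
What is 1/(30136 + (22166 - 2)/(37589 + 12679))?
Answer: 4189/126241551 ≈ 3.3182e-5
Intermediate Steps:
1/(30136 + (22166 - 2)/(37589 + 12679)) = 1/(30136 + 22164/50268) = 1/(30136 + 22164*(1/50268)) = 1/(30136 + 1847/4189) = 1/(126241551/4189) = 4189/126241551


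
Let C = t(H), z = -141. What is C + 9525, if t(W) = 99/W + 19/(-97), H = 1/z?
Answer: -430117/97 ≈ -4434.2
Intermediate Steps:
H = -1/141 (H = 1/(-141) = -1/141 ≈ -0.0070922)
t(W) = -19/97 + 99/W (t(W) = 99/W + 19*(-1/97) = 99/W - 19/97 = -19/97 + 99/W)
C = -1354042/97 (C = -19/97 + 99/(-1/141) = -19/97 + 99*(-141) = -19/97 - 13959 = -1354042/97 ≈ -13959.)
C + 9525 = -1354042/97 + 9525 = -430117/97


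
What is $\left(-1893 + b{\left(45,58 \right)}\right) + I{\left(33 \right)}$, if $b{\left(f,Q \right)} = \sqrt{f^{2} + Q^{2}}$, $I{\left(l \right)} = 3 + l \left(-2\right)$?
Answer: $-1956 + \sqrt{5389} \approx -1882.6$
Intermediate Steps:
$I{\left(l \right)} = 3 - 2 l$
$b{\left(f,Q \right)} = \sqrt{Q^{2} + f^{2}}$
$\left(-1893 + b{\left(45,58 \right)}\right) + I{\left(33 \right)} = \left(-1893 + \sqrt{58^{2} + 45^{2}}\right) + \left(3 - 66\right) = \left(-1893 + \sqrt{3364 + 2025}\right) + \left(3 - 66\right) = \left(-1893 + \sqrt{5389}\right) - 63 = -1956 + \sqrt{5389}$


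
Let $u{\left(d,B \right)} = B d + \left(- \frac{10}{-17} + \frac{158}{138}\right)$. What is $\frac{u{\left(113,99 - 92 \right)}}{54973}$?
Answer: $\frac{929876}{64483329} \approx 0.01442$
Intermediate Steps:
$u{\left(d,B \right)} = \frac{2033}{1173} + B d$ ($u{\left(d,B \right)} = B d + \left(\left(-10\right) \left(- \frac{1}{17}\right) + 158 \cdot \frac{1}{138}\right) = B d + \left(\frac{10}{17} + \frac{79}{69}\right) = B d + \frac{2033}{1173} = \frac{2033}{1173} + B d$)
$\frac{u{\left(113,99 - 92 \right)}}{54973} = \frac{\frac{2033}{1173} + \left(99 - 92\right) 113}{54973} = \left(\frac{2033}{1173} + 7 \cdot 113\right) \frac{1}{54973} = \left(\frac{2033}{1173} + 791\right) \frac{1}{54973} = \frac{929876}{1173} \cdot \frac{1}{54973} = \frac{929876}{64483329}$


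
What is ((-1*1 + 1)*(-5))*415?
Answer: 0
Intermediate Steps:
((-1*1 + 1)*(-5))*415 = ((-1 + 1)*(-5))*415 = (0*(-5))*415 = 0*415 = 0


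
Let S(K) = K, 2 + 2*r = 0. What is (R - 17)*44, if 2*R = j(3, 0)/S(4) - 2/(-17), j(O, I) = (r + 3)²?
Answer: -12298/17 ≈ -723.41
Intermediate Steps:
r = -1 (r = -1 + (½)*0 = -1 + 0 = -1)
j(O, I) = 4 (j(O, I) = (-1 + 3)² = 2² = 4)
R = 19/34 (R = (4/4 - 2/(-17))/2 = (4*(¼) - 2*(-1/17))/2 = (1 + 2/17)/2 = (½)*(19/17) = 19/34 ≈ 0.55882)
(R - 17)*44 = (19/34 - 17)*44 = -559/34*44 = -12298/17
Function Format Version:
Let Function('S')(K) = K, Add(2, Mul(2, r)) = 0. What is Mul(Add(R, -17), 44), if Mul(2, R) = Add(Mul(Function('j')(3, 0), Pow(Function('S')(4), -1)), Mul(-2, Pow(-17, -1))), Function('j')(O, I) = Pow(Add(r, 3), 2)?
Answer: Rational(-12298, 17) ≈ -723.41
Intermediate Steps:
r = -1 (r = Add(-1, Mul(Rational(1, 2), 0)) = Add(-1, 0) = -1)
Function('j')(O, I) = 4 (Function('j')(O, I) = Pow(Add(-1, 3), 2) = Pow(2, 2) = 4)
R = Rational(19, 34) (R = Mul(Rational(1, 2), Add(Mul(4, Pow(4, -1)), Mul(-2, Pow(-17, -1)))) = Mul(Rational(1, 2), Add(Mul(4, Rational(1, 4)), Mul(-2, Rational(-1, 17)))) = Mul(Rational(1, 2), Add(1, Rational(2, 17))) = Mul(Rational(1, 2), Rational(19, 17)) = Rational(19, 34) ≈ 0.55882)
Mul(Add(R, -17), 44) = Mul(Add(Rational(19, 34), -17), 44) = Mul(Rational(-559, 34), 44) = Rational(-12298, 17)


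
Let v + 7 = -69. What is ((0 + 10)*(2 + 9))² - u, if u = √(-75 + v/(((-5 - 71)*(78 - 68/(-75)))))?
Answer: 12100 - 5*I*√105050418/5918 ≈ 12100.0 - 8.6595*I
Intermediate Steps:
v = -76 (v = -7 - 69 = -76)
u = 5*I*√105050418/5918 (u = √(-75 - 76*1/((-5 - 71)*(78 - 68/(-75)))) = √(-75 - 76*(-1/(76*(78 - 68*(-1/75))))) = √(-75 - 76*(-1/(76*(78 + 68/75)))) = √(-75 - 76/((-76*5918/75))) = √(-75 - 76/(-449768/75)) = √(-75 - 76*(-75/449768)) = √(-75 + 75/5918) = √(-443775/5918) = 5*I*√105050418/5918 ≈ 8.6595*I)
((0 + 10)*(2 + 9))² - u = ((0 + 10)*(2 + 9))² - 5*I*√105050418/5918 = (10*11)² - 5*I*√105050418/5918 = 110² - 5*I*√105050418/5918 = 12100 - 5*I*√105050418/5918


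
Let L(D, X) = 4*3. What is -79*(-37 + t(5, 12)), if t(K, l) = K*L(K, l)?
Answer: -1817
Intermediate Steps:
L(D, X) = 12
t(K, l) = 12*K (t(K, l) = K*12 = 12*K)
-79*(-37 + t(5, 12)) = -79*(-37 + 12*5) = -79*(-37 + 60) = -79*23 = -1817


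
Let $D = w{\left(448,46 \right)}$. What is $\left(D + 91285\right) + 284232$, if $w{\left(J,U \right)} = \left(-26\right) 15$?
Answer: $375127$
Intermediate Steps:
$w{\left(J,U \right)} = -390$
$D = -390$
$\left(D + 91285\right) + 284232 = \left(-390 + 91285\right) + 284232 = 90895 + 284232 = 375127$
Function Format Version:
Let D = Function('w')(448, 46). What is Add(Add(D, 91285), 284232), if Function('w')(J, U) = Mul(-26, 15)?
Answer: 375127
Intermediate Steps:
Function('w')(J, U) = -390
D = -390
Add(Add(D, 91285), 284232) = Add(Add(-390, 91285), 284232) = Add(90895, 284232) = 375127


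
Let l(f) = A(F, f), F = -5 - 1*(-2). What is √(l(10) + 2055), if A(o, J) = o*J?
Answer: 45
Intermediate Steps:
F = -3 (F = -5 + 2 = -3)
A(o, J) = J*o
l(f) = -3*f (l(f) = f*(-3) = -3*f)
√(l(10) + 2055) = √(-3*10 + 2055) = √(-30 + 2055) = √2025 = 45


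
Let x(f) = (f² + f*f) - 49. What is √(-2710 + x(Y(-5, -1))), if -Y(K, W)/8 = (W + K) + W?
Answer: √3513 ≈ 59.271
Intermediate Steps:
Y(K, W) = -16*W - 8*K (Y(K, W) = -8*((W + K) + W) = -8*((K + W) + W) = -8*(K + 2*W) = -16*W - 8*K)
x(f) = -49 + 2*f² (x(f) = (f² + f²) - 49 = 2*f² - 49 = -49 + 2*f²)
√(-2710 + x(Y(-5, -1))) = √(-2710 + (-49 + 2*(-16*(-1) - 8*(-5))²)) = √(-2710 + (-49 + 2*(16 + 40)²)) = √(-2710 + (-49 + 2*56²)) = √(-2710 + (-49 + 2*3136)) = √(-2710 + (-49 + 6272)) = √(-2710 + 6223) = √3513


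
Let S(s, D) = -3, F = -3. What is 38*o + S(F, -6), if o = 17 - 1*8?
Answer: 339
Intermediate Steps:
o = 9 (o = 17 - 8 = 9)
38*o + S(F, -6) = 38*9 - 3 = 342 - 3 = 339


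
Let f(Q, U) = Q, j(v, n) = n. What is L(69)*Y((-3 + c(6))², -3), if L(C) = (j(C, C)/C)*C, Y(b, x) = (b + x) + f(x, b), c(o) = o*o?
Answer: 74727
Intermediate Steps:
c(o) = o²
Y(b, x) = b + 2*x (Y(b, x) = (b + x) + x = b + 2*x)
L(C) = C (L(C) = (C/C)*C = 1*C = C)
L(69)*Y((-3 + c(6))², -3) = 69*((-3 + 6²)² + 2*(-3)) = 69*((-3 + 36)² - 6) = 69*(33² - 6) = 69*(1089 - 6) = 69*1083 = 74727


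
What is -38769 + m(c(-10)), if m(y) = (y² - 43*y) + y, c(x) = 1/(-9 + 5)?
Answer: -620135/16 ≈ -38758.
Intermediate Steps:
c(x) = -¼ (c(x) = 1/(-4) = -¼)
m(y) = y² - 42*y
-38769 + m(c(-10)) = -38769 - (-42 - ¼)/4 = -38769 - ¼*(-169/4) = -38769 + 169/16 = -620135/16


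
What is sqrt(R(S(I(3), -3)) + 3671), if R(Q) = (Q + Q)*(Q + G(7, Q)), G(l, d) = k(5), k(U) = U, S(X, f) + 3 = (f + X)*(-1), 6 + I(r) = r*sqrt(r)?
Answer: sqrt(3857 - 102*sqrt(3)) ≈ 60.666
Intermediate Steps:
I(r) = -6 + r**(3/2) (I(r) = -6 + r*sqrt(r) = -6 + r**(3/2))
S(X, f) = -3 - X - f (S(X, f) = -3 + (f + X)*(-1) = -3 + (X + f)*(-1) = -3 + (-X - f) = -3 - X - f)
G(l, d) = 5
R(Q) = 2*Q*(5 + Q) (R(Q) = (Q + Q)*(Q + 5) = (2*Q)*(5 + Q) = 2*Q*(5 + Q))
sqrt(R(S(I(3), -3)) + 3671) = sqrt(2*(-3 - (-6 + 3**(3/2)) - 1*(-3))*(5 + (-3 - (-6 + 3**(3/2)) - 1*(-3))) + 3671) = sqrt(2*(-3 - (-6 + 3*sqrt(3)) + 3)*(5 + (-3 - (-6 + 3*sqrt(3)) + 3)) + 3671) = sqrt(2*(-3 + (6 - 3*sqrt(3)) + 3)*(5 + (-3 + (6 - 3*sqrt(3)) + 3)) + 3671) = sqrt(2*(6 - 3*sqrt(3))*(5 + (6 - 3*sqrt(3))) + 3671) = sqrt(2*(6 - 3*sqrt(3))*(11 - 3*sqrt(3)) + 3671) = sqrt(3671 + 2*(6 - 3*sqrt(3))*(11 - 3*sqrt(3)))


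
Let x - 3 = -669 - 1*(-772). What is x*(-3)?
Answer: -318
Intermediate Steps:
x = 106 (x = 3 + (-669 - 1*(-772)) = 3 + (-669 + 772) = 3 + 103 = 106)
x*(-3) = 106*(-3) = -318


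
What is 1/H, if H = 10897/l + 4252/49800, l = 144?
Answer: 298800/22636787 ≈ 0.013200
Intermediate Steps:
H = 22636787/298800 (H = 10897/144 + 4252/49800 = 10897*(1/144) + 4252*(1/49800) = 10897/144 + 1063/12450 = 22636787/298800 ≈ 75.759)
1/H = 1/(22636787/298800) = 298800/22636787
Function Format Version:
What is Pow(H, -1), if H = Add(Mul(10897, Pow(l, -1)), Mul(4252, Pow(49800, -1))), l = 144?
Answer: Rational(298800, 22636787) ≈ 0.013200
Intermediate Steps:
H = Rational(22636787, 298800) (H = Add(Mul(10897, Pow(144, -1)), Mul(4252, Pow(49800, -1))) = Add(Mul(10897, Rational(1, 144)), Mul(4252, Rational(1, 49800))) = Add(Rational(10897, 144), Rational(1063, 12450)) = Rational(22636787, 298800) ≈ 75.759)
Pow(H, -1) = Pow(Rational(22636787, 298800), -1) = Rational(298800, 22636787)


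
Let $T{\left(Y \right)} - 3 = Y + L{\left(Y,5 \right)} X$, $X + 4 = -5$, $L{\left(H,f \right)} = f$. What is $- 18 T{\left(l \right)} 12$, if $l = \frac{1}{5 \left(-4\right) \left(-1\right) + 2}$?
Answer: $\frac{99684}{11} \approx 9062.2$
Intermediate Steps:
$l = \frac{1}{22}$ ($l = \frac{1}{\left(-20\right) \left(-1\right) + 2} = \frac{1}{20 + 2} = \frac{1}{22} \approx 0.045455$)
$X = -9$ ($X = -4 - 5 = -9$)
$T{\left(Y \right)} = -42 + Y$ ($T{\left(Y \right)} = 3 + \left(Y + 5 \left(-9\right)\right) = 3 + \left(Y - 45\right) = 3 + \left(-45 + Y\right) = -42 + Y$)
$- 18 T{\left(l \right)} 12 = - 18 \left(-42 + \frac{1}{22}\right) 12 = \left(-18\right) \left(- \frac{923}{22}\right) 12 = \frac{8307}{11} \cdot 12 = \frac{99684}{11}$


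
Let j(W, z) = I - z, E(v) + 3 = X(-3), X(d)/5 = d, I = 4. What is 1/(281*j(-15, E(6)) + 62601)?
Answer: 1/68783 ≈ 1.4538e-5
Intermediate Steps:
X(d) = 5*d
E(v) = -18 (E(v) = -3 + 5*(-3) = -3 - 15 = -18)
j(W, z) = 4 - z
1/(281*j(-15, E(6)) + 62601) = 1/(281*(4 - 1*(-18)) + 62601) = 1/(281*(4 + 18) + 62601) = 1/(281*22 + 62601) = 1/(6182 + 62601) = 1/68783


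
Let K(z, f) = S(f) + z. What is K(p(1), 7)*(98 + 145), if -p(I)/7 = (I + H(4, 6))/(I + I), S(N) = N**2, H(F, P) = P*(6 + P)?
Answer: -100359/2 ≈ -50180.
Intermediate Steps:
p(I) = -7*(72 + I)/(2*I) (p(I) = -7*(I + 6*(6 + 6))/(I + I) = -7*(I + 6*12)/(2*I) = -7*(I + 72)*1/(2*I) = -7*(72 + I)*1/(2*I) = -7*(72 + I)/(2*I))
K(z, f) = z + f**2 (K(z, f) = f**2 + z = z + f**2)
K(p(1), 7)*(98 + 145) = ((-7/2 - 252/1) + 7**2)*(98 + 145) = ((-7/2 - 252*1) + 49)*243 = ((-7/2 - 252) + 49)*243 = (-511/2 + 49)*243 = -413/2*243 = -100359/2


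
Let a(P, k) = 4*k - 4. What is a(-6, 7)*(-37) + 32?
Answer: -856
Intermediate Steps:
a(P, k) = -4 + 4*k
a(-6, 7)*(-37) + 32 = (-4 + 4*7)*(-37) + 32 = (-4 + 28)*(-37) + 32 = 24*(-37) + 32 = -888 + 32 = -856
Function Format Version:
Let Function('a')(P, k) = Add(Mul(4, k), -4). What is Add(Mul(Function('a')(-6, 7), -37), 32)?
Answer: -856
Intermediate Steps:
Function('a')(P, k) = Add(-4, Mul(4, k))
Add(Mul(Function('a')(-6, 7), -37), 32) = Add(Mul(Add(-4, Mul(4, 7)), -37), 32) = Add(Mul(Add(-4, 28), -37), 32) = Add(Mul(24, -37), 32) = Add(-888, 32) = -856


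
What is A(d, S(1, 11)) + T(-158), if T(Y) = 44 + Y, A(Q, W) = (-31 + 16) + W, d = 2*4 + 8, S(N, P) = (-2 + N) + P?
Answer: -119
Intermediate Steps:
S(N, P) = -2 + N + P
d = 16 (d = 8 + 8 = 16)
A(Q, W) = -15 + W
A(d, S(1, 11)) + T(-158) = (-15 + (-2 + 1 + 11)) + (44 - 158) = (-15 + 10) - 114 = -5 - 114 = -119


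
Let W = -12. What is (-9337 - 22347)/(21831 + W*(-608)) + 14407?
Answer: 419601005/29127 ≈ 14406.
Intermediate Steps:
(-9337 - 22347)/(21831 + W*(-608)) + 14407 = (-9337 - 22347)/(21831 - 12*(-608)) + 14407 = -31684/(21831 + 7296) + 14407 = -31684/29127 + 14407 = 419601005/29127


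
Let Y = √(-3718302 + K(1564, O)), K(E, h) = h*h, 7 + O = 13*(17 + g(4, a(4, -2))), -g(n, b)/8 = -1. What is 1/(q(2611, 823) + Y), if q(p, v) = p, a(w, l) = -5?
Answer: 2611/10434499 - I*√3617178/10434499 ≈ 0.00025023 - 0.00018227*I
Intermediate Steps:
g(n, b) = 8 (g(n, b) = -8*(-1) = 8)
O = 318 (O = -7 + 13*(17 + 8) = -7 + 13*25 = -7 + 325 = 318)
K(E, h) = h²
Y = I*√3617178 (Y = √(-3718302 + 318²) = √(-3718302 + 101124) = √(-3617178) = I*√3617178 ≈ 1901.9*I)
1/(q(2611, 823) + Y) = 1/(2611 + I*√3617178)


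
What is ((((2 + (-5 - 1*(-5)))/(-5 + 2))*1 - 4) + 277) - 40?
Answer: 697/3 ≈ 232.33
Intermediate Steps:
((((2 + (-5 - 1*(-5)))/(-5 + 2))*1 - 4) + 277) - 40 = ((((2 + (-5 + 5))/(-3))*1 - 4) + 277) - 40 = ((((2 + 0)*(-⅓))*1 - 4) + 277) - 40 = (((2*(-⅓))*1 - 4) + 277) - 40 = ((-⅔*1 - 4) + 277) - 40 = ((-⅔ - 4) + 277) - 40 = (-14/3 + 277) - 40 = 817/3 - 40 = 697/3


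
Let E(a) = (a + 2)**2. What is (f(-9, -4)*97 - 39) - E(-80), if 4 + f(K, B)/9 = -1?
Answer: -10488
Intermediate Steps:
f(K, B) = -45 (f(K, B) = -36 + 9*(-1) = -36 - 9 = -45)
E(a) = (2 + a)**2
(f(-9, -4)*97 - 39) - E(-80) = (-45*97 - 39) - (2 - 80)**2 = (-4365 - 39) - 1*(-78)**2 = -4404 - 1*6084 = -4404 - 6084 = -10488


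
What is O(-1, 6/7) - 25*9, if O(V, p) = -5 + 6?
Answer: -224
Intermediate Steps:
O(V, p) = 1
O(-1, 6/7) - 25*9 = 1 - 25*9 = 1 - 225 = -224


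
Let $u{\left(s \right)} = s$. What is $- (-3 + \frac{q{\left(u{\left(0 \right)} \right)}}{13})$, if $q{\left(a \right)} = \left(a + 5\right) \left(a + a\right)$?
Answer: $3$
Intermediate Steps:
$q{\left(a \right)} = 2 a \left(5 + a\right)$ ($q{\left(a \right)} = \left(5 + a\right) 2 a = 2 a \left(5 + a\right)$)
$- (-3 + \frac{q{\left(u{\left(0 \right)} \right)}}{13}) = - (-3 + \frac{2 \cdot 0 \left(5 + 0\right)}{13}) = - (-3 + 2 \cdot 0 \cdot 5 \cdot \frac{1}{13}) = - (-3 + 0 \cdot \frac{1}{13}) = - (-3 + 0) = \left(-1\right) \left(-3\right) = 3$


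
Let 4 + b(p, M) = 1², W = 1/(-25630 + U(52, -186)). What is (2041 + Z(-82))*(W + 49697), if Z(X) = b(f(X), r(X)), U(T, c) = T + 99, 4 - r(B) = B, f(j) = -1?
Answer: 2580576458756/25479 ≈ 1.0128e+8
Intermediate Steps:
r(B) = 4 - B
U(T, c) = 99 + T
W = -1/25479 (W = 1/(-25630 + (99 + 52)) = 1/(-25630 + 151) = 1/(-25479) = -1/25479 ≈ -3.9248e-5)
b(p, M) = -3 (b(p, M) = -4 + 1² = -4 + 1 = -3)
Z(X) = -3
(2041 + Z(-82))*(W + 49697) = (2041 - 3)*(-1/25479 + 49697) = 2038*(1266229862/25479) = 2580576458756/25479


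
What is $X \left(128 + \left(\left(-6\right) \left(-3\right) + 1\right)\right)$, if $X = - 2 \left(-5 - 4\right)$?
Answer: $2646$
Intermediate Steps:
$X = 18$ ($X = \left(-2\right) \left(-9\right) = 18$)
$X \left(128 + \left(\left(-6\right) \left(-3\right) + 1\right)\right) = 18 \left(128 + \left(\left(-6\right) \left(-3\right) + 1\right)\right) = 18 \left(128 + \left(18 + 1\right)\right) = 18 \left(128 + 19\right) = 18 \cdot 147 = 2646$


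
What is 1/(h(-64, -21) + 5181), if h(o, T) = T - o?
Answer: 1/5224 ≈ 0.00019142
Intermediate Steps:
1/(h(-64, -21) + 5181) = 1/((-21 - 1*(-64)) + 5181) = 1/((-21 + 64) + 5181) = 1/(43 + 5181) = 1/5224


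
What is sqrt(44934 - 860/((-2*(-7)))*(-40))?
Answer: sqrt(2322166)/7 ≈ 217.70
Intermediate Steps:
sqrt(44934 - 860/((-2*(-7)))*(-40)) = sqrt(44934 - 860/14*(-40)) = sqrt(44934 - 860*1/14*(-40)) = sqrt(44934 - 430/7*(-40)) = sqrt(44934 + 17200/7) = sqrt(331738/7) = sqrt(2322166)/7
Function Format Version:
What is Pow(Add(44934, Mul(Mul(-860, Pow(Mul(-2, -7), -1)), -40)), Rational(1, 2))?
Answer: Mul(Rational(1, 7), Pow(2322166, Rational(1, 2))) ≈ 217.70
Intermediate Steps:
Pow(Add(44934, Mul(Mul(-860, Pow(Mul(-2, -7), -1)), -40)), Rational(1, 2)) = Pow(Add(44934, Mul(Mul(-860, Pow(14, -1)), -40)), Rational(1, 2)) = Pow(Add(44934, Mul(Mul(-860, Rational(1, 14)), -40)), Rational(1, 2)) = Pow(Add(44934, Mul(Rational(-430, 7), -40)), Rational(1, 2)) = Pow(Add(44934, Rational(17200, 7)), Rational(1, 2)) = Pow(Rational(331738, 7), Rational(1, 2)) = Mul(Rational(1, 7), Pow(2322166, Rational(1, 2)))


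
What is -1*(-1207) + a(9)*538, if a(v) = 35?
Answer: 20037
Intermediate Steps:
-1*(-1207) + a(9)*538 = -1*(-1207) + 35*538 = 1207 + 18830 = 20037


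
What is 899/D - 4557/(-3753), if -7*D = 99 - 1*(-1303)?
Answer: -5742905/1753902 ≈ -3.2744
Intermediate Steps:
D = -1402/7 (D = -(99 - 1*(-1303))/7 = -(99 + 1303)/7 = -1/7*1402 = -1402/7 ≈ -200.29)
899/D - 4557/(-3753) = 899/(-1402/7) - 4557/(-3753) = 899*(-7/1402) - 4557*(-1/3753) = -6293/1402 + 1519/1251 = -5742905/1753902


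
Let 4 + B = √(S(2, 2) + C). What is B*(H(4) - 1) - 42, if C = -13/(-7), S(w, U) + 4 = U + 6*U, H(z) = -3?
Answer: -26 - 4*√581/7 ≈ -39.774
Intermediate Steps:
S(w, U) = -4 + 7*U (S(w, U) = -4 + (U + 6*U) = -4 + 7*U)
C = 13/7 (C = -13*(-⅐) = 13/7 ≈ 1.8571)
B = -4 + √581/7 (B = -4 + √((-4 + 7*2) + 13/7) = -4 + √((-4 + 14) + 13/7) = -4 + √(10 + 13/7) = -4 + √(83/7) = -4 + √581/7 ≈ -0.55658)
B*(H(4) - 1) - 42 = (-4 + √581/7)*(-3 - 1) - 42 = (-4 + √581/7)*(-4) - 42 = (16 - 4*√581/7) - 42 = -26 - 4*√581/7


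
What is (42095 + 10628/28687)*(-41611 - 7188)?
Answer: -58929179188507/28687 ≈ -2.0542e+9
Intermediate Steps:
(42095 + 10628/28687)*(-41611 - 7188) = (42095 + 10628*(1/28687))*(-48799) = (42095 + 10628/28687)*(-48799) = (1207589893/28687)*(-48799) = -58929179188507/28687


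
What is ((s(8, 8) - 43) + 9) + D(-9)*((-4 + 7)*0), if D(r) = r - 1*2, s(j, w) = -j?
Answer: -42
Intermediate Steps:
D(r) = -2 + r (D(r) = r - 2 = -2 + r)
((s(8, 8) - 43) + 9) + D(-9)*((-4 + 7)*0) = ((-1*8 - 43) + 9) + (-2 - 9)*((-4 + 7)*0) = ((-8 - 43) + 9) - 33*0 = (-51 + 9) - 11*0 = -42 + 0 = -42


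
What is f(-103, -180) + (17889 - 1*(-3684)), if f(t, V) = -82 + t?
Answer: 21388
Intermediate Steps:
f(-103, -180) + (17889 - 1*(-3684)) = (-82 - 103) + (17889 - 1*(-3684)) = -185 + (17889 + 3684) = -185 + 21573 = 21388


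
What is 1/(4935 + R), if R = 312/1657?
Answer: 1657/8177607 ≈ 0.00020263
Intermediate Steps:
R = 312/1657 (R = 312*(1/1657) = 312/1657 ≈ 0.18829)
1/(4935 + R) = 1/(4935 + 312/1657) = 1/(8177607/1657) = 1657/8177607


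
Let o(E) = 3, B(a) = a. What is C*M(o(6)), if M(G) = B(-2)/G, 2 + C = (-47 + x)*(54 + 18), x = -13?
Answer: 8644/3 ≈ 2881.3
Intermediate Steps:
C = -4322 (C = -2 + (-47 - 13)*(54 + 18) = -2 - 60*72 = -2 - 4320 = -4322)
M(G) = -2/G
C*M(o(6)) = -(-8644)/3 = -4322*(-2/3) = 8644/3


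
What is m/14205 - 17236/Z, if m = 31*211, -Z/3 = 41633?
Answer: 3805741/6359105 ≈ 0.59847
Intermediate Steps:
Z = -124899 (Z = -3*41633 = -124899)
m = 6541
m/14205 - 17236/Z = 6541/14205 - 17236/(-124899) = 6541*(1/14205) - 17236*(-1/124899) = 6541/14205 + 556/4029 = 3805741/6359105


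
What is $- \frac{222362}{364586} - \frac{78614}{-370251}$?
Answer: $- \frac{26834094529}{67494165543} \approx -0.39758$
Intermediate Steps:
$- \frac{222362}{364586} - \frac{78614}{-370251} = \left(-222362\right) \frac{1}{364586} - - \frac{78614}{370251} = - \frac{111181}{182293} + \frac{78614}{370251} = - \frac{26834094529}{67494165543}$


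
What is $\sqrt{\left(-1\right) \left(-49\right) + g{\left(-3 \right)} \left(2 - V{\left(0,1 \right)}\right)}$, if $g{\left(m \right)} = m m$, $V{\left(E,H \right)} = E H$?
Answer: $\sqrt{67} \approx 8.1853$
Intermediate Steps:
$g{\left(m \right)} = m^{2}$
$\sqrt{\left(-1\right) \left(-49\right) + g{\left(-3 \right)} \left(2 - V{\left(0,1 \right)}\right)} = \sqrt{\left(-1\right) \left(-49\right) + \left(-3\right)^{2} \left(2 - 0 \cdot 1\right)} = \sqrt{49 + 9 \left(2 - 0\right)} = \sqrt{49 + 9 \left(2 + 0\right)} = \sqrt{49 + 9 \cdot 2} = \sqrt{49 + 18} = \sqrt{67}$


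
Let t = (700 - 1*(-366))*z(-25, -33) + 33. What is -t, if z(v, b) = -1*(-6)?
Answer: -6429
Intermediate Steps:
z(v, b) = 6
t = 6429 (t = (700 - 1*(-366))*6 + 33 = (700 + 366)*6 + 33 = 1066*6 + 33 = 6396 + 33 = 6429)
-t = -1*6429 = -6429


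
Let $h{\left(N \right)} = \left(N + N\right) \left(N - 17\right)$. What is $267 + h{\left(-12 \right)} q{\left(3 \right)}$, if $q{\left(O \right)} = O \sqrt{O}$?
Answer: $267 + 2088 \sqrt{3} \approx 3883.5$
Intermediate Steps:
$h{\left(N \right)} = 2 N \left(-17 + N\right)$
$q{\left(O \right)} = O^{\frac{3}{2}}$
$267 + h{\left(-12 \right)} q{\left(3 \right)} = 267 + 2 \left(-12\right) \left(-17 - 12\right) 3^{\frac{3}{2}} = 267 + 2 \left(-12\right) \left(-29\right) 3 \sqrt{3} = 267 + 696 \cdot 3 \sqrt{3} = 267 + 2088 \sqrt{3}$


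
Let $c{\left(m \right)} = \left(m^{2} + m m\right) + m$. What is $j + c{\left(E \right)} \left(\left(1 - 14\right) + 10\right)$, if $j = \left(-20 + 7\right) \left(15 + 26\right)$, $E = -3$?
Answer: $-578$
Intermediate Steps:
$c{\left(m \right)} = m + 2 m^{2}$ ($c{\left(m \right)} = \left(m^{2} + m^{2}\right) + m = 2 m^{2} + m = m + 2 m^{2}$)
$j = -533$ ($j = \left(-13\right) 41 = -533$)
$j + c{\left(E \right)} \left(\left(1 - 14\right) + 10\right) = -533 + - 3 \left(1 + 2 \left(-3\right)\right) \left(\left(1 - 14\right) + 10\right) = -533 + - 3 \left(1 - 6\right) \left(-13 + 10\right) = -533 + \left(-3\right) \left(-5\right) \left(-3\right) = -533 + 15 \left(-3\right) = -533 - 45 = -578$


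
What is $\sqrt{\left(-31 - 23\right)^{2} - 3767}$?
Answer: $i \sqrt{851} \approx 29.172 i$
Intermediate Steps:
$\sqrt{\left(-31 - 23\right)^{2} - 3767} = \sqrt{\left(-54\right)^{2} - 3767} = \sqrt{2916 - 3767} = \sqrt{-851} = i \sqrt{851}$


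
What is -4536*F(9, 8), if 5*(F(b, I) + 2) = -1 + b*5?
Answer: -154224/5 ≈ -30845.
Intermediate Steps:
F(b, I) = -11/5 + b (F(b, I) = -2 + (-1 + b*5)/5 = -2 + (-1 + 5*b)/5 = -2 + (-⅕ + b) = -11/5 + b)
-4536*F(9, 8) = -4536*(-11/5 + 9) = -4536*34/5 = -154224/5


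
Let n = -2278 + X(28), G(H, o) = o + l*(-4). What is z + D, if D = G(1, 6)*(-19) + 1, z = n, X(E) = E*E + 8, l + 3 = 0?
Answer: -1827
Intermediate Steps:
l = -3 (l = -3 + 0 = -3)
G(H, o) = 12 + o (G(H, o) = o - 3*(-4) = o + 12 = 12 + o)
X(E) = 8 + E**2 (X(E) = E**2 + 8 = 8 + E**2)
n = -1486 (n = -2278 + (8 + 28**2) = -2278 + (8 + 784) = -2278 + 792 = -1486)
z = -1486
D = -341 (D = (12 + 6)*(-19) + 1 = 18*(-19) + 1 = -342 + 1 = -341)
z + D = -1486 - 341 = -1827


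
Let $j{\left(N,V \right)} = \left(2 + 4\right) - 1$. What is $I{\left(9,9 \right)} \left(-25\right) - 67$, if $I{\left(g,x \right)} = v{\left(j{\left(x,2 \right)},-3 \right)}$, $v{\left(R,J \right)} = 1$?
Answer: $-92$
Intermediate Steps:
$j{\left(N,V \right)} = 5$ ($j{\left(N,V \right)} = 6 - 1 = 5$)
$I{\left(g,x \right)} = 1$
$I{\left(9,9 \right)} \left(-25\right) - 67 = 1 \left(-25\right) - 67 = -25 - 67 = -92$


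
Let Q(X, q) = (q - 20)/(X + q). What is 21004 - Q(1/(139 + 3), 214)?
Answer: 638263008/30389 ≈ 21003.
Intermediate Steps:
Q(X, q) = (-20 + q)/(X + q)
21004 - Q(1/(139 + 3), 214) = 21004 - (-20 + 214)/(1/(139 + 3) + 214) = 21004 - 194/(1/142 + 214) = 21004 - 194/30389/142 = 21004 - 142*194/30389 = 21004 - 1*27548/30389 = 21004 - 27548/30389 = 638263008/30389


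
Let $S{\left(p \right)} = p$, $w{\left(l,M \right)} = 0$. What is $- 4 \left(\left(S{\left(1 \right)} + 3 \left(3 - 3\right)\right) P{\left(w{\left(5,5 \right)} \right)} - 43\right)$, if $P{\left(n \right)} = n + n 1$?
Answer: $172$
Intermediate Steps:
$P{\left(n \right)} = 2 n$ ($P{\left(n \right)} = n + n = 2 n$)
$- 4 \left(\left(S{\left(1 \right)} + 3 \left(3 - 3\right)\right) P{\left(w{\left(5,5 \right)} \right)} - 43\right) = - 4 \left(\left(1 + 3 \left(3 - 3\right)\right) 2 \cdot 0 - 43\right) = - 4 \left(\left(1 + 3 \cdot 0\right) 0 - 43\right) = - 4 \left(\left(1 + 0\right) 0 - 43\right) = - 4 \left(1 \cdot 0 - 43\right) = - 4 \left(0 - 43\right) = \left(-4\right) \left(-43\right) = 172$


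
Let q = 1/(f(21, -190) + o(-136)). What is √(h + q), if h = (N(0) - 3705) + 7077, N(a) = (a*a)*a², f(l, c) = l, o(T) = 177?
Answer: √14688454/66 ≈ 58.069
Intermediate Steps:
N(a) = a⁴ (N(a) = a²*a² = a⁴)
q = 1/198 (q = 1/(21 + 177) = 1/198 ≈ 0.0050505)
h = 3372 (h = (0⁴ - 3705) + 7077 = (0 - 3705) + 7077 = -3705 + 7077 = 3372)
√(h + q) = √(3372 + 1/198) = √(667657/198) = √14688454/66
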